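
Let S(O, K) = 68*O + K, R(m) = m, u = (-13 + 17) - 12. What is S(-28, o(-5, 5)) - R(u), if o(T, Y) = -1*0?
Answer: -1896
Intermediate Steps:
u = -8 (u = 4 - 12 = -8)
o(T, Y) = 0
S(O, K) = K + 68*O
S(-28, o(-5, 5)) - R(u) = (0 + 68*(-28)) - 1*(-8) = (0 - 1904) + 8 = -1904 + 8 = -1896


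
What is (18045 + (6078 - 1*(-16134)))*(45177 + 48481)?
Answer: 3770390106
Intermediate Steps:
(18045 + (6078 - 1*(-16134)))*(45177 + 48481) = (18045 + (6078 + 16134))*93658 = (18045 + 22212)*93658 = 40257*93658 = 3770390106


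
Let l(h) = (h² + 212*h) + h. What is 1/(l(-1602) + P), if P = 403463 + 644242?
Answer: 1/3272883 ≈ 3.0554e-7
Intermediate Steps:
l(h) = h² + 213*h
P = 1047705
1/(l(-1602) + P) = 1/(-1602*(213 - 1602) + 1047705) = 1/(-1602*(-1389) + 1047705) = 1/(2225178 + 1047705) = 1/3272883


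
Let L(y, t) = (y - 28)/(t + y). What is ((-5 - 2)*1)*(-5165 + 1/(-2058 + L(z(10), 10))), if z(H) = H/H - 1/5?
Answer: 2011447459/55634 ≈ 36155.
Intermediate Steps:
z(H) = ⅘ (z(H) = 1 - 1*⅕ = 1 - ⅕ = ⅘)
L(y, t) = (-28 + y)/(t + y)
((-5 - 2)*1)*(-5165 + 1/(-2058 + L(z(10), 10))) = ((-5 - 2)*1)*(-5165 + 1/(-2058 + (-28 + ⅘)/(10 + ⅘))) = (-7*1)*(-5165 + 1/(-2058 - 136/5/(54/5))) = -7*(-5165 + 1/(-2058 + (5/54)*(-136/5))) = -7*(-5165 + 1/(-2058 - 68/27)) = -7*(-5165 + 1/(-55634/27)) = -7*(-5165 - 27/55634) = -7*(-287349637/55634) = 2011447459/55634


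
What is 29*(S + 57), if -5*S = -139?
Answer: 12296/5 ≈ 2459.2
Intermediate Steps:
S = 139/5 (S = -⅕*(-139) = 139/5 ≈ 27.800)
29*(S + 57) = 29*(139/5 + 57) = 29*(424/5) = 12296/5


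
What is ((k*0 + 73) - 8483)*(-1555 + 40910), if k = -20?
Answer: -330975550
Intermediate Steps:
((k*0 + 73) - 8483)*(-1555 + 40910) = ((-20*0 + 73) - 8483)*(-1555 + 40910) = ((0 + 73) - 8483)*39355 = (73 - 8483)*39355 = -8410*39355 = -330975550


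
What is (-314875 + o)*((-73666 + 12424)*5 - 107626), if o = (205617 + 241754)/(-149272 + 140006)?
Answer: 603803095559078/4633 ≈ 1.3033e+11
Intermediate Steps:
o = -447371/9266 (o = 447371/(-9266) = 447371*(-1/9266) = -447371/9266 ≈ -48.281)
(-314875 + o)*((-73666 + 12424)*5 - 107626) = (-314875 - 447371/9266)*((-73666 + 12424)*5 - 107626) = -2918079121*(-61242*5 - 107626)/9266 = -2918079121*(-306210 - 107626)/9266 = -2918079121/9266*(-413836) = 603803095559078/4633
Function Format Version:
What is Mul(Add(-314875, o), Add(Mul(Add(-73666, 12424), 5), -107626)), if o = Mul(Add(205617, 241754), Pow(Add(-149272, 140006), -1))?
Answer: Rational(603803095559078, 4633) ≈ 1.3033e+11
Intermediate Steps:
o = Rational(-447371, 9266) (o = Mul(447371, Pow(-9266, -1)) = Mul(447371, Rational(-1, 9266)) = Rational(-447371, 9266) ≈ -48.281)
Mul(Add(-314875, o), Add(Mul(Add(-73666, 12424), 5), -107626)) = Mul(Add(-314875, Rational(-447371, 9266)), Add(Mul(Add(-73666, 12424), 5), -107626)) = Mul(Rational(-2918079121, 9266), Add(Mul(-61242, 5), -107626)) = Mul(Rational(-2918079121, 9266), Add(-306210, -107626)) = Mul(Rational(-2918079121, 9266), -413836) = Rational(603803095559078, 4633)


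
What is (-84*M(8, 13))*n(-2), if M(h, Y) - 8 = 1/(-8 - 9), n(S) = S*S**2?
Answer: 90720/17 ≈ 5336.5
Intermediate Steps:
n(S) = S**3
M(h, Y) = 135/17 (M(h, Y) = 8 + 1/(-8 - 9) = 8 + 1/(-17) = 8 - 1/17 = 135/17)
(-84*M(8, 13))*n(-2) = -84*135/17*(-2)**3 = -11340/17*(-8) = 90720/17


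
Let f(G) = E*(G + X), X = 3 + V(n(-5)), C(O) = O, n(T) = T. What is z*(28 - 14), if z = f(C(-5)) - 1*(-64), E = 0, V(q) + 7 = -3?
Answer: 896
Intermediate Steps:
V(q) = -10 (V(q) = -7 - 3 = -10)
X = -7 (X = 3 - 10 = -7)
f(G) = 0 (f(G) = 0*(G - 7) = 0*(-7 + G) = 0)
z = 64 (z = 0 - 1*(-64) = 0 + 64 = 64)
z*(28 - 14) = 64*(28 - 14) = 64*14 = 896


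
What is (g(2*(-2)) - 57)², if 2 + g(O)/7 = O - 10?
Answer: 28561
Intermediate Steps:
g(O) = -84 + 7*O (g(O) = -14 + 7*(O - 10) = -14 + 7*(-10 + O) = -14 + (-70 + 7*O) = -84 + 7*O)
(g(2*(-2)) - 57)² = ((-84 + 7*(2*(-2))) - 57)² = ((-84 + 7*(-4)) - 57)² = ((-84 - 28) - 57)² = (-112 - 57)² = (-169)² = 28561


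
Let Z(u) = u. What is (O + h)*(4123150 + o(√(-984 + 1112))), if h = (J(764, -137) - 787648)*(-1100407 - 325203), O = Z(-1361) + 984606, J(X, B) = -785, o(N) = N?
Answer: 4634416280484981250 + 8991991619000*√2 ≈ 4.6344e+18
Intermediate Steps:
O = 983245 (O = -1361 + 984606 = 983245)
h = 1123997969130 (h = (-785 - 787648)*(-1100407 - 325203) = -788433*(-1425610) = 1123997969130)
(O + h)*(4123150 + o(√(-984 + 1112))) = (983245 + 1123997969130)*(4123150 + √(-984 + 1112)) = 1123998952375*(4123150 + √128) = 1123998952375*(4123150 + 8*√2) = 4634416280484981250 + 8991991619000*√2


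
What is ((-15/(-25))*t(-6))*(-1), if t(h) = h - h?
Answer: 0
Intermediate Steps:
t(h) = 0
((-15/(-25))*t(-6))*(-1) = (-15/(-25)*0)*(-1) = (-15*(-1)/25*0)*(-1) = (-1*(-⅗)*0)*(-1) = ((⅗)*0)*(-1) = 0*(-1) = 0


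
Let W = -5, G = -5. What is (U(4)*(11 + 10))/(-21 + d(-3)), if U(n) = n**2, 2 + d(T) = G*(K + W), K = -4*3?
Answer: 168/31 ≈ 5.4194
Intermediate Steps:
K = -12
d(T) = 83 (d(T) = -2 - 5*(-12 - 5) = -2 - 5*(-17) = -2 + 85 = 83)
(U(4)*(11 + 10))/(-21 + d(-3)) = (4**2*(11 + 10))/(-21 + 83) = (16*21)/62 = 336*(1/62) = 168/31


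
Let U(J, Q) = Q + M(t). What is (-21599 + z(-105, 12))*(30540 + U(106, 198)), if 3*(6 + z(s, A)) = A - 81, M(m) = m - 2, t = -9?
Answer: -664563556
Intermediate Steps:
M(m) = -2 + m
U(J, Q) = -11 + Q (U(J, Q) = Q + (-2 - 9) = Q - 11 = -11 + Q)
z(s, A) = -33 + A/3 (z(s, A) = -6 + (A - 81)/3 = -6 + (-81 + A)/3 = -6 + (-27 + A/3) = -33 + A/3)
(-21599 + z(-105, 12))*(30540 + U(106, 198)) = (-21599 + (-33 + (⅓)*12))*(30540 + (-11 + 198)) = (-21599 + (-33 + 4))*(30540 + 187) = (-21599 - 29)*30727 = -21628*30727 = -664563556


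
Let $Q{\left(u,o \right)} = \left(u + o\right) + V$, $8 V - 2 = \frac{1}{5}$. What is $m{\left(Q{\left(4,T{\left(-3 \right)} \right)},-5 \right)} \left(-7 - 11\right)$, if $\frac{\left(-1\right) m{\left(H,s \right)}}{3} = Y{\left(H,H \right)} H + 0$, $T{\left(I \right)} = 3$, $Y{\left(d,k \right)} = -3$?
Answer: $- \frac{23571}{20} \approx -1178.6$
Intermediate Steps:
$V = \frac{11}{40}$ ($V = \frac{1}{4} + \frac{1}{8 \cdot 5} = \frac{1}{4} + \frac{1}{8} \cdot \frac{1}{5} = \frac{1}{4} + \frac{1}{40} = \frac{11}{40} \approx 0.275$)
$Q{\left(u,o \right)} = \frac{11}{40} + o + u$ ($Q{\left(u,o \right)} = \left(u + o\right) + \frac{11}{40} = \left(o + u\right) + \frac{11}{40} = \frac{11}{40} + o + u$)
$m{\left(H,s \right)} = 9 H$ ($m{\left(H,s \right)} = - 3 \left(- 3 H + 0\right) = - 3 \left(- 3 H\right) = 9 H$)
$m{\left(Q{\left(4,T{\left(-3 \right)} \right)},-5 \right)} \left(-7 - 11\right) = 9 \left(\frac{11}{40} + 3 + 4\right) \left(-7 - 11\right) = 9 \cdot \frac{291}{40} \left(-18\right) = \frac{2619}{40} \left(-18\right) = - \frac{23571}{20}$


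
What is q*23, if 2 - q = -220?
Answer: 5106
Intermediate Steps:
q = 222 (q = 2 - 1*(-220) = 2 + 220 = 222)
q*23 = 222*23 = 5106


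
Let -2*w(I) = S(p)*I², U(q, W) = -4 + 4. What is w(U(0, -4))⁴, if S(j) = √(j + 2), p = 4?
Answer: 0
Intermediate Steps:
U(q, W) = 0
S(j) = √(2 + j)
w(I) = -√6*I²/2 (w(I) = -√(2 + 4)*I²/2 = -√6*I²/2)
w(U(0, -4))⁴ = (-½*√6*0²)⁴ = (-½*√6*0)⁴ = 0⁴ = 0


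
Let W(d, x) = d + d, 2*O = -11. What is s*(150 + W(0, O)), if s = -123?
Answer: -18450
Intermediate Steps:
O = -11/2 (O = (1/2)*(-11) = -11/2 ≈ -5.5000)
W(d, x) = 2*d
s*(150 + W(0, O)) = -123*(150 + 2*0) = -123*(150 + 0) = -123*150 = -18450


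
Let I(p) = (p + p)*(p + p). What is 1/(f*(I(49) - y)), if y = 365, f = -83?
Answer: -1/766837 ≈ -1.3041e-6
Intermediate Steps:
I(p) = 4*p**2 (I(p) = (2*p)*(2*p) = 4*p**2)
1/(f*(I(49) - y)) = 1/(-83*(4*49**2 - 1*365)) = 1/(-83*(4*2401 - 365)) = 1/(-83*(9604 - 365)) = 1/(-83*9239) = 1/(-766837) = -1/766837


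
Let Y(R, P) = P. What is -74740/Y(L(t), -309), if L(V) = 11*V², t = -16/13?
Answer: 74740/309 ≈ 241.88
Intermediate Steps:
t = -16/13 (t = -16*1/13 = -16/13 ≈ -1.2308)
-74740/Y(L(t), -309) = -74740/(-309) = -74740*(-1/309) = 74740/309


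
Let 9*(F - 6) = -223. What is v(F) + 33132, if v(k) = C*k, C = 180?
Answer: 29752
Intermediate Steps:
F = -169/9 (F = 6 + (⅑)*(-223) = 6 - 223/9 = -169/9 ≈ -18.778)
v(k) = 180*k
v(F) + 33132 = 180*(-169/9) + 33132 = -3380 + 33132 = 29752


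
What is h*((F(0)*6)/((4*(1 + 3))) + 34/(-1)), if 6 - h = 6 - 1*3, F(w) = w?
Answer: -102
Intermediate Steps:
h = 3 (h = 6 - (6 - 1*3) = 6 - (6 - 3) = 6 - 1*3 = 6 - 3 = 3)
h*((F(0)*6)/((4*(1 + 3))) + 34/(-1)) = 3*((0*6)/((4*(1 + 3))) + 34/(-1)) = 3*(0/((4*4)) + 34*(-1)) = 3*(0/16 - 34) = 3*(0*(1/16) - 34) = 3*(0 - 34) = 3*(-34) = -102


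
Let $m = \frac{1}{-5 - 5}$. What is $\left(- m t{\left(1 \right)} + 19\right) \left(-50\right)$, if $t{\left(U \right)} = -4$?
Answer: $-930$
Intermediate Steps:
$m = - \frac{1}{10}$ ($m = \frac{1}{-10} = - \frac{1}{10} \approx -0.1$)
$\left(- m t{\left(1 \right)} + 19\right) \left(-50\right) = \left(\left(-1\right) \left(- \frac{1}{10}\right) \left(-4\right) + 19\right) \left(-50\right) = \left(\frac{1}{10} \left(-4\right) + 19\right) \left(-50\right) = \left(- \frac{2}{5} + 19\right) \left(-50\right) = \frac{93}{5} \left(-50\right) = -930$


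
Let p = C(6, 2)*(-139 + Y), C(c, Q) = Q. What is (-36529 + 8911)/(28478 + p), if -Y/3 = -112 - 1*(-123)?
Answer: -4603/4689 ≈ -0.98166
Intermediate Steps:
Y = -33 (Y = -3*(-112 - 1*(-123)) = -3*(-112 + 123) = -3*11 = -33)
p = -344 (p = 2*(-139 - 33) = 2*(-172) = -344)
(-36529 + 8911)/(28478 + p) = (-36529 + 8911)/(28478 - 344) = -27618/28134 = -27618*1/28134 = -4603/4689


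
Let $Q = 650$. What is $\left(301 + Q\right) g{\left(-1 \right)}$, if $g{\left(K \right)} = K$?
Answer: $-951$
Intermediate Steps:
$\left(301 + Q\right) g{\left(-1 \right)} = \left(301 + 650\right) \left(-1\right) = 951 \left(-1\right) = -951$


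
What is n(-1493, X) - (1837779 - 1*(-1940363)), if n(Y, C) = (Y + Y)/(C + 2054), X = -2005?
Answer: -185131944/49 ≈ -3.7782e+6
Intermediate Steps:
n(Y, C) = 2*Y/(2054 + C) (n(Y, C) = (2*Y)/(2054 + C) = 2*Y/(2054 + C))
n(-1493, X) - (1837779 - 1*(-1940363)) = 2*(-1493)/(2054 - 2005) - (1837779 - 1*(-1940363)) = 2*(-1493)/49 - (1837779 + 1940363) = 2*(-1493)*(1/49) - 1*3778142 = -2986/49 - 3778142 = -185131944/49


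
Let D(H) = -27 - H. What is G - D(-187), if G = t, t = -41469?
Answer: -41629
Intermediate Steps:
G = -41469
G - D(-187) = -41469 - (-27 - 1*(-187)) = -41469 - (-27 + 187) = -41469 - 1*160 = -41469 - 160 = -41629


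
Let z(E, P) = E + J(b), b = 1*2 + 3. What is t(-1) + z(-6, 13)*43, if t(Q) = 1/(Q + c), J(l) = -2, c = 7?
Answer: -2063/6 ≈ -343.83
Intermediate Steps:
b = 5 (b = 2 + 3 = 5)
z(E, P) = -2 + E (z(E, P) = E - 2 = -2 + E)
t(Q) = 1/(7 + Q) (t(Q) = 1/(Q + 7) = 1/(7 + Q))
t(-1) + z(-6, 13)*43 = 1/(7 - 1) + (-2 - 6)*43 = 1/6 - 8*43 = 1/6 - 344 = -2063/6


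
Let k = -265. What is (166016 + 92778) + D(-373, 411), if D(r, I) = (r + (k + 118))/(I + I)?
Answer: 106364074/411 ≈ 2.5879e+5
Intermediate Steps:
D(r, I) = (-147 + r)/(2*I) (D(r, I) = (r + (-265 + 118))/(I + I) = (r - 147)/((2*I)) = (-147 + r)*(1/(2*I)) = (-147 + r)/(2*I))
(166016 + 92778) + D(-373, 411) = (166016 + 92778) + (½)*(-147 - 373)/411 = 258794 + (½)*(1/411)*(-520) = 258794 - 260/411 = 106364074/411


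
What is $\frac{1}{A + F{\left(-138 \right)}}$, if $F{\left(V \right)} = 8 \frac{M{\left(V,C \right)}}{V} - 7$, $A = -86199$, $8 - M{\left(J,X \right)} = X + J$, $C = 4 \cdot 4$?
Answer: $- \frac{69}{5948734} \approx -1.1599 \cdot 10^{-5}$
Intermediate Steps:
$C = 16$
$M{\left(J,X \right)} = 8 - J - X$ ($M{\left(J,X \right)} = 8 - \left(X + J\right) = 8 - \left(J + X\right) = 8 - J - X$)
$F{\left(V \right)} = -7 + \frac{8 \left(-8 - V\right)}{V}$ ($F{\left(V \right)} = 8 \frac{8 - V - 16}{V} - 7 = 8 \frac{-8 - V}{V} - 7 = \frac{8 \left(-8 - V\right)}{V} - 7 = -7 + \frac{8 \left(-8 - V\right)}{V}$)
$\frac{1}{A + F{\left(-138 \right)}} = \frac{1}{-86199 - \left(15 + \frac{64}{-138}\right)} = \frac{1}{-86199 - \frac{1003}{69}} = \frac{1}{- \frac{5948734}{69}} = - \frac{69}{5948734}$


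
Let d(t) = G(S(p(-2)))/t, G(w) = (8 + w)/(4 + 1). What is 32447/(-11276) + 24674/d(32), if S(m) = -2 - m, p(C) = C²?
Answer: 22257889473/11276 ≈ 1.9739e+6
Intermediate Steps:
G(w) = 8/5 + w/5 (G(w) = (8 + w)/5 = (8 + w)*(⅕) = 8/5 + w/5)
d(t) = 2/(5*t) (d(t) = (8/5 + (-2 - 1*(-2)²)/5)/t = (8/5 + (-2 - 1*4)/5)/t = (8/5 + (-2 - 4)/5)/t = (8/5 + (⅕)*(-6))/t = (8/5 - 6/5)/t = 2/(5*t))
32447/(-11276) + 24674/d(32) = 32447/(-11276) + 24674/(((⅖)/32)) = 32447*(-1/11276) + 24674/(((⅖)*(1/32))) = -32447/11276 + 24674/(1/80) = -32447/11276 + 24674*80 = -32447/11276 + 1973920 = 22257889473/11276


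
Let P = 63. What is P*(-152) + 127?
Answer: -9449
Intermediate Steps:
P*(-152) + 127 = 63*(-152) + 127 = -9576 + 127 = -9449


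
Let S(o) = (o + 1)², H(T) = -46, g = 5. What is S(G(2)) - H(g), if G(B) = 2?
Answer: 55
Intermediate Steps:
S(o) = (1 + o)²
S(G(2)) - H(g) = (1 + 2)² - 1*(-46) = 3² + 46 = 9 + 46 = 55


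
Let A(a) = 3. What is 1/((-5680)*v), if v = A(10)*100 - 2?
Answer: -1/1692640 ≈ -5.9079e-7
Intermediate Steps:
v = 298 (v = 3*100 - 2 = 300 - 2 = 298)
1/((-5680)*v) = 1/(-5680*298) = -1/5680*1/298 = -1/1692640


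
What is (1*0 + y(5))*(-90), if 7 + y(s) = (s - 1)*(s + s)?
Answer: -2970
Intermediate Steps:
y(s) = -7 + 2*s*(-1 + s) (y(s) = -7 + (s - 1)*(s + s) = -7 + (-1 + s)*(2*s) = -7 + 2*s*(-1 + s))
(1*0 + y(5))*(-90) = (1*0 + (-7 - 2*5 + 2*5**2))*(-90) = (0 + (-7 - 10 + 2*25))*(-90) = (0 + (-7 - 10 + 50))*(-90) = (0 + 33)*(-90) = 33*(-90) = -2970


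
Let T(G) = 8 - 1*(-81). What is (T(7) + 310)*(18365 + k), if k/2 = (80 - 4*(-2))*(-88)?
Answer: 1147923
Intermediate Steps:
T(G) = 89 (T(G) = 8 + 81 = 89)
k = -15488 (k = 2*((80 - 4*(-2))*(-88)) = 2*((80 + 8)*(-88)) = 2*(88*(-88)) = 2*(-7744) = -15488)
(T(7) + 310)*(18365 + k) = (89 + 310)*(18365 - 15488) = 399*2877 = 1147923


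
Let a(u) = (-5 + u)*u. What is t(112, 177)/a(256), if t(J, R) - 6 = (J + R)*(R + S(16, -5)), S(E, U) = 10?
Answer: 54049/64256 ≈ 0.84115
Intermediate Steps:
a(u) = u*(-5 + u)
t(J, R) = 6 + (10 + R)*(J + R) (t(J, R) = 6 + (J + R)*(R + 10) = 6 + (J + R)*(10 + R) = 6 + (10 + R)*(J + R))
t(112, 177)/a(256) = (6 + 177² + 10*112 + 10*177 + 112*177)/((256*(-5 + 256))) = (6 + 31329 + 1120 + 1770 + 19824)/((256*251)) = 54049/64256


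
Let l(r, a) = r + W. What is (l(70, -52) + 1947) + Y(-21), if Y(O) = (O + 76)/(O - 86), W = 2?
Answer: 215978/107 ≈ 2018.5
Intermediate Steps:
l(r, a) = 2 + r (l(r, a) = r + 2 = 2 + r)
Y(O) = (76 + O)/(-86 + O)
(l(70, -52) + 1947) + Y(-21) = ((2 + 70) + 1947) + (76 - 21)/(-86 - 21) = (72 + 1947) + 55/(-107) = 2019 - 1/107*55 = 2019 - 55/107 = 215978/107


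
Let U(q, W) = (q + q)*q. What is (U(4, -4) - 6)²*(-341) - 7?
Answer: -230523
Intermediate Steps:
U(q, W) = 2*q² (U(q, W) = (2*q)*q = 2*q²)
(U(4, -4) - 6)²*(-341) - 7 = (2*4² - 6)²*(-341) - 7 = (2*16 - 6)²*(-341) - 7 = (32 - 6)²*(-341) - 7 = 26²*(-341) - 7 = 676*(-341) - 7 = -230516 - 7 = -230523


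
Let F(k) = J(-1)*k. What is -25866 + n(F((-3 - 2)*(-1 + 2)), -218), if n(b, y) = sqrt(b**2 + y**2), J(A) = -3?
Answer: -25866 + sqrt(47749) ≈ -25648.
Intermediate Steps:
F(k) = -3*k
-25866 + n(F((-3 - 2)*(-1 + 2)), -218) = -25866 + sqrt((-3*(-3 - 2)*(-1 + 2))**2 + (-218)**2) = -25866 + sqrt((-(-15))**2 + 47524) = -25866 + sqrt((-3*(-5))**2 + 47524) = -25866 + sqrt(15**2 + 47524) = -25866 + sqrt(225 + 47524) = -25866 + sqrt(47749)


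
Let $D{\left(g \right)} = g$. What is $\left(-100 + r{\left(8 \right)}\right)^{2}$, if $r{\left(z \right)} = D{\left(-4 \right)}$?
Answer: $10816$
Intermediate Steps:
$r{\left(z \right)} = -4$
$\left(-100 + r{\left(8 \right)}\right)^{2} = \left(-100 - 4\right)^{2} = \left(-104\right)^{2} = 10816$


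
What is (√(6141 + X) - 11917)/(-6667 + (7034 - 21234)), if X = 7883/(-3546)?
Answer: 11917/20867 - √175033318/3523542 ≈ 0.56734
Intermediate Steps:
X = -7883/3546 (X = 7883*(-1/3546) = -7883/3546 ≈ -2.2231)
(√(6141 + X) - 11917)/(-6667 + (7034 - 21234)) = (√(6141 - 7883/3546) - 11917)/(-6667 + (7034 - 21234)) = (√(21768103/3546) - 11917)/(-6667 - 14200) = (7*√175033318/1182 - 11917)/(-20867) = (-11917 + 7*√175033318/1182)*(-1/20867) = 11917/20867 - √175033318/3523542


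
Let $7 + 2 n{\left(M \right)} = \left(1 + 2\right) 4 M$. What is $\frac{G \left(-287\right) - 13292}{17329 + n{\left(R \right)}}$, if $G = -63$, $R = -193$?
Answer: $\frac{9578}{32335} \approx 0.29621$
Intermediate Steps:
$n{\left(M \right)} = - \frac{7}{2} + 6 M$ ($n{\left(M \right)} = - \frac{7}{2} + \frac{\left(1 + 2\right) 4 M}{2} = - \frac{7}{2} + \frac{3 \cdot 4 M}{2} = - \frac{7}{2} + \frac{12 M}{2} = - \frac{7}{2} + 6 M$)
$\frac{G \left(-287\right) - 13292}{17329 + n{\left(R \right)}} = \frac{\left(-63\right) \left(-287\right) - 13292}{17329 + \left(- \frac{7}{2} + 6 \left(-193\right)\right)} = \frac{18081 - 13292}{17329 - \frac{2323}{2}} = \frac{4789}{17329 - \frac{2323}{2}} = \frac{4789}{\frac{32335}{2}} = 4789 \cdot \frac{2}{32335} = \frac{9578}{32335}$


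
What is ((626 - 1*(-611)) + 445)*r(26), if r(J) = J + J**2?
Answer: 1180764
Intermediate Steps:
((626 - 1*(-611)) + 445)*r(26) = ((626 - 1*(-611)) + 445)*(26*(1 + 26)) = ((626 + 611) + 445)*(26*27) = (1237 + 445)*702 = 1682*702 = 1180764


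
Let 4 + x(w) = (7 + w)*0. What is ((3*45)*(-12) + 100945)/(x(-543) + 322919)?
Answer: 685/2227 ≈ 0.30759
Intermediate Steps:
x(w) = -4 (x(w) = -4 + (7 + w)*0 = -4 + 0 = -4)
((3*45)*(-12) + 100945)/(x(-543) + 322919) = ((3*45)*(-12) + 100945)/(-4 + 322919) = (135*(-12) + 100945)/322915 = (-1620 + 100945)*(1/322915) = 99325*(1/322915) = 685/2227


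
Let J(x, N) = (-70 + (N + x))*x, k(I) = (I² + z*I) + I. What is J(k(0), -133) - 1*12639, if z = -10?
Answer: -12639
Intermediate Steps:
k(I) = I² - 9*I (k(I) = (I² - 10*I) + I = I² - 9*I)
J(x, N) = x*(-70 + N + x) (J(x, N) = (-70 + N + x)*x = x*(-70 + N + x))
J(k(0), -133) - 1*12639 = (0*(-9 + 0))*(-70 - 133 + 0*(-9 + 0)) - 1*12639 = (0*(-9))*(-70 - 133 + 0*(-9)) - 12639 = 0*(-70 - 133 + 0) - 12639 = 0*(-203) - 12639 = 0 - 12639 = -12639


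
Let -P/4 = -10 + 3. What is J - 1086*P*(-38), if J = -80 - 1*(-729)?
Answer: 1156153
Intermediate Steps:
J = 649 (J = -80 + 729 = 649)
P = 28 (P = -4*(-10 + 3) = -4*(-7) = 28)
J - 1086*P*(-38) = 649 - 30408*(-38) = 649 - 1086*(-1064) = 649 + 1155504 = 1156153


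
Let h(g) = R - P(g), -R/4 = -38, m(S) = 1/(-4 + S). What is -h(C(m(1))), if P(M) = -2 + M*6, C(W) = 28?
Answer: 14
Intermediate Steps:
R = 152 (R = -4*(-38) = 152)
P(M) = -2 + 6*M
h(g) = 154 - 6*g (h(g) = 152 - (-2 + 6*g) = 152 + (2 - 6*g) = 154 - 6*g)
-h(C(m(1))) = -(154 - 6*28) = -(154 - 168) = -1*(-14) = 14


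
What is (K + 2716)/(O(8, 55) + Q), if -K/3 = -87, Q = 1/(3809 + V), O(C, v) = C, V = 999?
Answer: 14313416/38465 ≈ 372.12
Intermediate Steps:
Q = 1/4808 (Q = 1/(3809 + 999) = 1/4808 ≈ 0.00020799)
K = 261 (K = -3*(-87) = 261)
(K + 2716)/(O(8, 55) + Q) = (261 + 2716)/(8 + 1/4808) = 2977/(38465/4808) = 2977*(4808/38465) = 14313416/38465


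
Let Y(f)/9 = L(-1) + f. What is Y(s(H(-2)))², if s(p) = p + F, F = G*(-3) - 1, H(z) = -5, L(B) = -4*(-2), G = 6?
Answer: 20736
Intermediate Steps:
L(B) = 8
F = -19 (F = 6*(-3) - 1 = -18 - 1 = -19)
s(p) = -19 + p (s(p) = p - 19 = -19 + p)
Y(f) = 72 + 9*f (Y(f) = 9*(8 + f) = 72 + 9*f)
Y(s(H(-2)))² = (72 + 9*(-19 - 5))² = (72 + 9*(-24))² = (72 - 216)² = (-144)² = 20736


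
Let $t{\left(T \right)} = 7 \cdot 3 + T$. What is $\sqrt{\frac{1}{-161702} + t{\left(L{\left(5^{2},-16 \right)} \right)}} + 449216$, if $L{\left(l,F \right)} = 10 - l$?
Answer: $449216 + \frac{\sqrt{156885059122}}{161702} \approx 4.4922 \cdot 10^{5}$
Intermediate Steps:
$t{\left(T \right)} = 21 + T$
$\sqrt{\frac{1}{-161702} + t{\left(L{\left(5^{2},-16 \right)} \right)}} + 449216 = \sqrt{\frac{1}{-161702} + \left(21 + \left(10 - 5^{2}\right)\right)} + 449216 = \sqrt{- \frac{1}{161702} + \left(21 + \left(10 - 25\right)\right)} + 449216 = \sqrt{- \frac{1}{161702} + \left(21 - 15\right)} + 449216 = \sqrt{- \frac{1}{161702} + 6} + 449216 = \sqrt{\frac{970211}{161702}} + 449216 = \frac{\sqrt{156885059122}}{161702} + 449216 = 449216 + \frac{\sqrt{156885059122}}{161702}$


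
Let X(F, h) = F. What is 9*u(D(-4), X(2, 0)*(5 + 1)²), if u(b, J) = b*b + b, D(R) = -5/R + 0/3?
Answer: 405/16 ≈ 25.313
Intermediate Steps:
D(R) = -5/R (D(R) = -5/R + 0*(⅓) = -5/R + 0 = -5/R)
u(b, J) = b + b² (u(b, J) = b² + b = b + b²)
9*u(D(-4), X(2, 0)*(5 + 1)²) = 9*((-5/(-4))*(1 - 5/(-4))) = 9*((-5*(-¼))*(1 - 5*(-¼))) = 9*(5*(1 + 5/4)/4) = 9*((5/4)*(9/4)) = 9*(45/16) = 405/16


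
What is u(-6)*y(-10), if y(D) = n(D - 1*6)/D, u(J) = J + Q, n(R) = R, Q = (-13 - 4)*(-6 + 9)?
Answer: -456/5 ≈ -91.200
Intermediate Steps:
Q = -51 (Q = -17*3 = -51)
u(J) = -51 + J (u(J) = J - 51 = -51 + J)
y(D) = (-6 + D)/D (y(D) = (D - 1*6)/D = (D - 6)/D = (-6 + D)/D)
u(-6)*y(-10) = (-51 - 6)*((-6 - 10)/(-10)) = -(-57)*(-16)/10 = -57*8/5 = -456/5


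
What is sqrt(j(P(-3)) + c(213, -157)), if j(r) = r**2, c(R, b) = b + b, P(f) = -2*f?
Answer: I*sqrt(278) ≈ 16.673*I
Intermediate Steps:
c(R, b) = 2*b
sqrt(j(P(-3)) + c(213, -157)) = sqrt((-2*(-3))**2 + 2*(-157)) = sqrt(6**2 - 314) = sqrt(36 - 314) = sqrt(-278) = I*sqrt(278)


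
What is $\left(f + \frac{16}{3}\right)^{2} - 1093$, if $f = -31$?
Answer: $- \frac{3908}{9} \approx -434.22$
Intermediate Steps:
$\left(f + \frac{16}{3}\right)^{2} - 1093 = \left(-31 + \frac{16}{3}\right)^{2} - 1093 = \left(- \frac{77}{3}\right)^{2} - 1093 = \frac{5929}{9} - 1093 = - \frac{3908}{9}$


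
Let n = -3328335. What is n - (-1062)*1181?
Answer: -2074113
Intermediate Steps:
n - (-1062)*1181 = -3328335 - (-1062)*1181 = -3328335 - 1*(-1254222) = -3328335 + 1254222 = -2074113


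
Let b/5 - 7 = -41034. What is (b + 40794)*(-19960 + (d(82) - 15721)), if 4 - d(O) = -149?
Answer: 5838707048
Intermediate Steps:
b = -205135 (b = 35 + 5*(-41034) = 35 - 205170 = -205135)
d(O) = 153 (d(O) = 4 - 1*(-149) = 4 + 149 = 153)
(b + 40794)*(-19960 + (d(82) - 15721)) = (-205135 + 40794)*(-19960 + (153 - 15721)) = -164341*(-19960 - 15568) = -164341*(-35528) = 5838707048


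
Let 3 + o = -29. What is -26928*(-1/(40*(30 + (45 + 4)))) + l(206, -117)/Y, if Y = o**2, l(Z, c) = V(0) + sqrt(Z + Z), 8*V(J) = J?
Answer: 3366/395 + sqrt(103)/512 ≈ 8.5413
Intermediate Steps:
o = -32 (o = -3 - 29 = -32)
V(J) = J/8
l(Z, c) = sqrt(2)*sqrt(Z) (l(Z, c) = (1/8)*0 + sqrt(Z + Z) = 0 + sqrt(2*Z) = 0 + sqrt(2)*sqrt(Z) = sqrt(2)*sqrt(Z))
Y = 1024 (Y = (-32)**2 = 1024)
-26928*(-1/(40*(30 + (45 + 4)))) + l(206, -117)/Y = -26928*(-1/(40*(30 + (45 + 4)))) + (sqrt(2)*sqrt(206))/1024 = -26928*(-1/(40*(30 + 49))) + (2*sqrt(103))*(1/1024) = -26928/(79*(-40)) + sqrt(103)/512 = -26928/(-3160) + sqrt(103)/512 = -26928*(-1/3160) + sqrt(103)/512 = 3366/395 + sqrt(103)/512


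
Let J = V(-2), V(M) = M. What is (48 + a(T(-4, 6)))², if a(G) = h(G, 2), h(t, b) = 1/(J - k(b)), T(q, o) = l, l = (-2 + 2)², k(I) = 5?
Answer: 112225/49 ≈ 2290.3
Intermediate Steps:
J = -2
l = 0 (l = 0² = 0)
T(q, o) = 0
h(t, b) = -⅐ (h(t, b) = 1/(-2 - 1*5) = 1/(-2 - 5) = 1/(-7) = -⅐)
a(G) = -⅐
(48 + a(T(-4, 6)))² = (48 - ⅐)² = (335/7)² = 112225/49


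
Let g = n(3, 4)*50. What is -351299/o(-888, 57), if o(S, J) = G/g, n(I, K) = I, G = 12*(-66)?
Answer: 8782475/132 ≈ 66534.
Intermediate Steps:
G = -792
g = 150 (g = 3*50 = 150)
o(S, J) = -132/25 (o(S, J) = -792/150 = -792*1/150 = -132/25)
-351299/o(-888, 57) = -351299/(-132/25) = -351299*(-25/132) = 8782475/132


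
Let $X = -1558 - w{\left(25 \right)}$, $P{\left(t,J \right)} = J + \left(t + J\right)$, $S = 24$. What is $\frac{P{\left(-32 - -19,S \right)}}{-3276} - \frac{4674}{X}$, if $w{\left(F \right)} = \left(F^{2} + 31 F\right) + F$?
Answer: $\frac{114343}{73476} \approx 1.5562$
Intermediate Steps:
$P{\left(t,J \right)} = t + 2 J$ ($P{\left(t,J \right)} = J + \left(J + t\right) = t + 2 J$)
$w{\left(F \right)} = F^{2} + 32 F$
$X = -2983$ ($X = -1558 - 25 \left(32 + 25\right) = -1558 - 25 \cdot 57 = -1558 - 1425 = -2983$)
$\frac{P{\left(-32 - -19,S \right)}}{-3276} - \frac{4674}{X} = \frac{\left(-32 - -19\right) + 2 \cdot 24}{-3276} - \frac{4674}{-2983} = \left(\left(-32 + 19\right) + 48\right) \left(- \frac{1}{3276}\right) - - \frac{246}{157} = \left(-13 + 48\right) \left(- \frac{1}{3276}\right) + \frac{246}{157} = 35 \left(- \frac{1}{3276}\right) + \frac{246}{157} = - \frac{5}{468} + \frac{246}{157} = \frac{114343}{73476}$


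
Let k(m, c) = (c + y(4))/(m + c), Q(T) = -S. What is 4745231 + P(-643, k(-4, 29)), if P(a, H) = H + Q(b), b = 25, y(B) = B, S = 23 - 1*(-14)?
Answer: 118629883/25 ≈ 4.7452e+6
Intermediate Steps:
S = 37 (S = 23 + 14 = 37)
Q(T) = -37 (Q(T) = -1*37 = -37)
k(m, c) = (4 + c)/(c + m) (k(m, c) = (c + 4)/(m + c) = (4 + c)/(c + m))
P(a, H) = -37 + H (P(a, H) = H - 37 = -37 + H)
4745231 + P(-643, k(-4, 29)) = 4745231 + (-37 + (4 + 29)/(29 - 4)) = 4745231 + (-37 + 33/25) = 4745231 - 892/25 = 118629883/25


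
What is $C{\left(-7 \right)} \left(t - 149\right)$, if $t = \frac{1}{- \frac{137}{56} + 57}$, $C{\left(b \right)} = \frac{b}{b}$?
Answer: $- \frac{455139}{3055} \approx -148.98$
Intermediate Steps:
$C{\left(b \right)} = 1$
$t = \frac{56}{3055}$ ($t = \frac{1}{\left(-137\right) \frac{1}{56} + 57} = \frac{1}{- \frac{137}{56} + 57} = \frac{1}{\frac{3055}{56}} = \frac{56}{3055} \approx 0.018331$)
$C{\left(-7 \right)} \left(t - 149\right) = 1 \left(\frac{56}{3055} - 149\right) = 1 \left(- \frac{455139}{3055}\right) = - \frac{455139}{3055}$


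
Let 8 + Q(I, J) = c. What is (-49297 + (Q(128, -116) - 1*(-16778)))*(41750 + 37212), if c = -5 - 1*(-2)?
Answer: -2568633860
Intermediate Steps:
c = -3 (c = -5 + 2 = -3)
Q(I, J) = -11 (Q(I, J) = -8 - 3 = -11)
(-49297 + (Q(128, -116) - 1*(-16778)))*(41750 + 37212) = (-49297 + (-11 - 1*(-16778)))*(41750 + 37212) = (-49297 + (-11 + 16778))*78962 = (-49297 + 16767)*78962 = -32530*78962 = -2568633860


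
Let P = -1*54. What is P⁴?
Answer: 8503056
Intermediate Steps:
P = -54
P⁴ = (-54)⁴ = 8503056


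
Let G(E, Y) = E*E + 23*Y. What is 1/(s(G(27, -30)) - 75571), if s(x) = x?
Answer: -1/75532 ≈ -1.3239e-5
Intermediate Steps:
G(E, Y) = E**2 + 23*Y
1/(s(G(27, -30)) - 75571) = 1/((27**2 + 23*(-30)) - 75571) = 1/((729 - 690) - 75571) = 1/(39 - 75571) = 1/(-75532) = -1/75532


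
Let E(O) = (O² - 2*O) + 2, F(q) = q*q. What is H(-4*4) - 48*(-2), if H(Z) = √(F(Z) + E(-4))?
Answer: 96 + √282 ≈ 112.79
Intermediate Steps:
F(q) = q²
E(O) = 2 + O² - 2*O
H(Z) = √(26 + Z²) (H(Z) = √(Z² + (2 + (-4)² - 2*(-4))) = √(Z² + (2 + 16 + 8)) = √(Z² + 26) = √(26 + Z²))
H(-4*4) - 48*(-2) = √(26 + (-4*4)²) - 48*(-2) = √(26 + (-16)²) + 96 = √(26 + 256) + 96 = √282 + 96 = 96 + √282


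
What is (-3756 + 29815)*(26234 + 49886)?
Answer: 1983611080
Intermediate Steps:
(-3756 + 29815)*(26234 + 49886) = 26059*76120 = 1983611080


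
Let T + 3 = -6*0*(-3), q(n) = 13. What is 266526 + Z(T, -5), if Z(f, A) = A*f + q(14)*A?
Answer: 266476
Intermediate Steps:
T = -3 (T = -3 - 6*0*(-3) = -3 + 0*(-3) = -3 + 0 = -3)
Z(f, A) = 13*A + A*f (Z(f, A) = A*f + 13*A = 13*A + A*f)
266526 + Z(T, -5) = 266526 - 5*(13 - 3) = 266526 - 5*10 = 266526 - 50 = 266476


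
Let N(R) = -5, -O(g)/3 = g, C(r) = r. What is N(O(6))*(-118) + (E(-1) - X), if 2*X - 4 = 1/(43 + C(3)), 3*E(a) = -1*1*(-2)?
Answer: 162469/276 ≈ 588.66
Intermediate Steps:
O(g) = -3*g
E(a) = 2/3 (E(a) = (-1*1*(-2))/3 = (-1*(-2))/3 = (1/3)*2 = 2/3)
X = 185/92 (X = 2 + 1/(2*(43 + 3)) = 2 + (1/2)/46 = 2 + (1/2)*(1/46) = 2 + 1/92 = 185/92 ≈ 2.0109)
N(O(6))*(-118) + (E(-1) - X) = -5*(-118) + (2/3 - 1*185/92) = 590 + (2/3 - 185/92) = 590 - 371/276 = 162469/276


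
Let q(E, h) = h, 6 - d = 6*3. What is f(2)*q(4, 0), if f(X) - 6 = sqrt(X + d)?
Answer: 0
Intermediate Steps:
d = -12 (d = 6 - 6*3 = 6 - 1*18 = 6 - 18 = -12)
f(X) = 6 + sqrt(-12 + X) (f(X) = 6 + sqrt(X - 12) = 6 + sqrt(-12 + X))
f(2)*q(4, 0) = (6 + sqrt(-12 + 2))*0 = (6 + sqrt(-10))*0 = (6 + I*sqrt(10))*0 = 0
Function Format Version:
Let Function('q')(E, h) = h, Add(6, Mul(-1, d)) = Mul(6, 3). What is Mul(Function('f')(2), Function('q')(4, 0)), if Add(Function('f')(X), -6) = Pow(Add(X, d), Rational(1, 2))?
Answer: 0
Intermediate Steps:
d = -12 (d = Add(6, Mul(-1, Mul(6, 3))) = Add(6, Mul(-1, 18)) = Add(6, -18) = -12)
Function('f')(X) = Add(6, Pow(Add(-12, X), Rational(1, 2))) (Function('f')(X) = Add(6, Pow(Add(X, -12), Rational(1, 2))) = Add(6, Pow(Add(-12, X), Rational(1, 2))))
Mul(Function('f')(2), Function('q')(4, 0)) = Mul(Add(6, Pow(Add(-12, 2), Rational(1, 2))), 0) = Mul(Add(6, Pow(-10, Rational(1, 2))), 0) = Mul(Add(6, Mul(I, Pow(10, Rational(1, 2)))), 0) = 0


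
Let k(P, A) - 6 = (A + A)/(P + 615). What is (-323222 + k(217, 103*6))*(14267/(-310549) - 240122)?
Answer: 5013215344799170655/64594192 ≈ 7.7611e+10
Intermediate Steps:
k(P, A) = 6 + 2*A/(615 + P) (k(P, A) = 6 + (A + A)/(P + 615) = 6 + (2*A)/(615 + P) = 6 + 2*A/(615 + P))
(-323222 + k(217, 103*6))*(14267/(-310549) - 240122) = (-323222 + 2*(1845 + 103*6 + 3*217)/(615 + 217))*(14267/(-310549) - 240122) = (-323222 + 2*(1845 + 618 + 651)/832)*(14267*(-1/310549) - 240122) = (-323222 + 2*(1/832)*3114)*(-14267/310549 - 240122) = (-323222 + 1557/208)*(-74569661245/310549) = -67228619/208*(-74569661245/310549) = 5013215344799170655/64594192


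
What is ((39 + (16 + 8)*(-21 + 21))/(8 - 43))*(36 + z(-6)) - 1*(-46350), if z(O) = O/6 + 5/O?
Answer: 648367/14 ≈ 46312.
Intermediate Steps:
z(O) = 5/O + O/6 (z(O) = O*(1/6) + 5/O = O/6 + 5/O = 5/O + O/6)
((39 + (16 + 8)*(-21 + 21))/(8 - 43))*(36 + z(-6)) - 1*(-46350) = ((39 + (16 + 8)*(-21 + 21))/(8 - 43))*(36 + (5/(-6) + (1/6)*(-6))) - 1*(-46350) = ((39 + 24*0)/(-35))*(36 + (5*(-1/6) - 1)) + 46350 = ((39 + 0)*(-1/35))*(36 + (-5/6 - 1)) + 46350 = (39*(-1/35))*(36 - 11/6) + 46350 = -39/35*205/6 + 46350 = -533/14 + 46350 = 648367/14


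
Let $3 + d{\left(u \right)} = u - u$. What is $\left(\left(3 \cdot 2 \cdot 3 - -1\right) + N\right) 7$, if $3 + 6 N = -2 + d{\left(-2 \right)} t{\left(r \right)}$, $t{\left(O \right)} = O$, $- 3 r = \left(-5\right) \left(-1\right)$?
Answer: $133$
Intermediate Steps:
$r = - \frac{5}{3}$ ($r = - \frac{\left(-5\right) \left(-1\right)}{3} = \left(- \frac{1}{3}\right) 5 = - \frac{5}{3} \approx -1.6667$)
$d{\left(u \right)} = -3$ ($d{\left(u \right)} = -3 + \left(u - u\right) = -3 + 0 = -3$)
$N = 0$ ($N = - \frac{1}{2} + \frac{-2 - -5}{6} = - \frac{1}{2} + \frac{-2 + 5}{6} = - \frac{1}{2} + \frac{1}{6} \cdot 3 = - \frac{1}{2} + \frac{1}{2} = 0$)
$\left(\left(3 \cdot 2 \cdot 3 - -1\right) + N\right) 7 = \left(\left(3 \cdot 2 \cdot 3 - -1\right) + 0\right) 7 = \left(\left(6 \cdot 3 + 1\right) + 0\right) 7 = \left(\left(18 + 1\right) + 0\right) 7 = \left(19 + 0\right) 7 = 19 \cdot 7 = 133$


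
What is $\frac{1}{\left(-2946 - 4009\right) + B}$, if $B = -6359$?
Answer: $- \frac{1}{13314} \approx -7.5109 \cdot 10^{-5}$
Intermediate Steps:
$\frac{1}{\left(-2946 - 4009\right) + B} = \frac{1}{\left(-2946 - 4009\right) - 6359} = \frac{1}{-6955 - 6359} = \frac{1}{-13314} = - \frac{1}{13314}$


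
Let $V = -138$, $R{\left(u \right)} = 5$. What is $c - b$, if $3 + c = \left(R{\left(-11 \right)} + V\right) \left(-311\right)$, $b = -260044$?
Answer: $301404$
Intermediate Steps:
$c = 41360$ ($c = -3 + \left(5 - 138\right) \left(-311\right) = -3 - -41363 = -3 + 41363 = 41360$)
$c - b = 41360 - -260044 = 41360 + 260044 = 301404$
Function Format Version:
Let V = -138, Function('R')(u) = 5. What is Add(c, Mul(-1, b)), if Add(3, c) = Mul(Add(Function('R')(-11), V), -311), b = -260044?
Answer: 301404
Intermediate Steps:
c = 41360 (c = Add(-3, Mul(Add(5, -138), -311)) = Add(-3, Mul(-133, -311)) = Add(-3, 41363) = 41360)
Add(c, Mul(-1, b)) = Add(41360, Mul(-1, -260044)) = Add(41360, 260044) = 301404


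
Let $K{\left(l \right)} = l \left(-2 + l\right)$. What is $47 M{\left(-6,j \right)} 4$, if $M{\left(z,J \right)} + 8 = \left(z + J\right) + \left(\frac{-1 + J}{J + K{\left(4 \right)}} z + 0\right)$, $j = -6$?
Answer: $188$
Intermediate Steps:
$M{\left(z,J \right)} = -8 + J + z + \frac{z \left(-1 + J\right)}{8 + J}$ ($M{\left(z,J \right)} = -8 + \left(\left(z + J\right) + \left(\frac{-1 + J}{J + 4 \left(-2 + 4\right)} z + 0\right)\right) = -8 + \left(\left(J + z\right) + \left(\frac{-1 + J}{J + 4 \cdot 2} z + 0\right)\right) = -8 + \left(\left(J + z\right) + \left(\frac{-1 + J}{J + 8} z + 0\right)\right) = -8 + \left(\left(J + z\right) + \left(\frac{-1 + J}{8 + J} z + 0\right)\right) = -8 + \left(\left(J + z\right) + \left(\frac{z \left(-1 + J\right)}{8 + J} + 0\right)\right) = -8 + \left(\left(J + z\right) + \frac{z \left(-1 + J\right)}{8 + J}\right) = -8 + \left(J + z + \frac{z \left(-1 + J\right)}{8 + J}\right) = -8 + J + z + \frac{z \left(-1 + J\right)}{8 + J}$)
$47 M{\left(-6,j \right)} 4 = 47 \frac{-64 + \left(-6\right)^{2} + 7 \left(-6\right) + 2 \left(-6\right) \left(-6\right)}{8 - 6} \cdot 4 = 47 \frac{-64 + 36 - 42 + 72}{2} \cdot 4 = 47 \cdot \frac{1}{2} \cdot 2 \cdot 4 = 47 \cdot 1 \cdot 4 = 47 \cdot 4 = 188$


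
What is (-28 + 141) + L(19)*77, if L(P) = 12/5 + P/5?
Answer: 2952/5 ≈ 590.40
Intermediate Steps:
L(P) = 12/5 + P/5 (L(P) = 12*(⅕) + P*(⅕) = 12/5 + P/5)
(-28 + 141) + L(19)*77 = (-28 + 141) + (12/5 + (⅕)*19)*77 = 113 + (12/5 + 19/5)*77 = 113 + (31/5)*77 = 113 + 2387/5 = 2952/5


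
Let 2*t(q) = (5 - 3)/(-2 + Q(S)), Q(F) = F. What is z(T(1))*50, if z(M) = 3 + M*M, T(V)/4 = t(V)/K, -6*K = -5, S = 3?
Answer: 1302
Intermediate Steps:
t(q) = 1 (t(q) = ((5 - 3)/(-2 + 3))/2 = (2/1)/2 = (2*1)/2 = (½)*2 = 1)
K = ⅚ (K = -⅙*(-5) = ⅚ ≈ 0.83333)
T(V) = 24/5 (T(V) = 4*(1/(⅚)) = 4*(1*(6/5)) = 4*(6/5) = 24/5)
z(M) = 3 + M²
z(T(1))*50 = (3 + (24/5)²)*50 = (3 + 576/25)*50 = (651/25)*50 = 1302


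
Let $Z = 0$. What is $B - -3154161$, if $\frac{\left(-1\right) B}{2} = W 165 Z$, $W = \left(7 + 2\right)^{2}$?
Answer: $3154161$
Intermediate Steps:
$W = 81$ ($W = 9^{2} = 81$)
$B = 0$ ($B = - 2 \cdot 81 \cdot 165 \cdot 0 = - 2 \cdot 13365 \cdot 0 = \left(-2\right) 0 = 0$)
$B - -3154161 = 0 - -3154161 = 0 + 3154161 = 3154161$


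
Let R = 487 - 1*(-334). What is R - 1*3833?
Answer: -3012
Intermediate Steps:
R = 821 (R = 487 + 334 = 821)
R - 1*3833 = 821 - 1*3833 = 821 - 3833 = -3012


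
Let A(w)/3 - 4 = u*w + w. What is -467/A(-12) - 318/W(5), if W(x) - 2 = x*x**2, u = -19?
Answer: -269189/83820 ≈ -3.2115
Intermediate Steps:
W(x) = 2 + x**3 (W(x) = 2 + x*x**2 = 2 + x**3)
A(w) = 12 - 54*w (A(w) = 12 + 3*(-19*w + w) = 12 + 3*(-18*w) = 12 - 54*w)
-467/A(-12) - 318/W(5) = -467/(12 - 54*(-12)) - 318/(2 + 5**3) = -467/(12 + 648) - 318/(2 + 125) = -467/660 - 318/127 = -269189/83820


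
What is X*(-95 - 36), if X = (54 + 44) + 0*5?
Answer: -12838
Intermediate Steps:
X = 98 (X = 98 + 0 = 98)
X*(-95 - 36) = 98*(-95 - 36) = 98*(-131) = -12838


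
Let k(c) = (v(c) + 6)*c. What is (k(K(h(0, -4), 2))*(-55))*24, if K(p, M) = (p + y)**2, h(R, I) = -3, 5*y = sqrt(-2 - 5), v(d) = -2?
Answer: -230208/5 + 6336*I*sqrt(7) ≈ -46042.0 + 16763.0*I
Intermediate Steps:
y = I*sqrt(7)/5 (y = sqrt(-2 - 5)/5 = sqrt(-7)/5 = (I*sqrt(7))/5 = I*sqrt(7)/5 ≈ 0.52915*I)
K(p, M) = (p + I*sqrt(7)/5)**2
k(c) = 4*c (k(c) = (-2 + 6)*c = 4*c)
(k(K(h(0, -4), 2))*(-55))*24 = ((4*((5*(-3) + I*sqrt(7))**2/25))*(-55))*24 = ((4*((-15 + I*sqrt(7))**2/25))*(-55))*24 = ((4*(-15 + I*sqrt(7))**2/25)*(-55))*24 = -44*(-15 + I*sqrt(7))**2/5*24 = -1056*(-15 + I*sqrt(7))**2/5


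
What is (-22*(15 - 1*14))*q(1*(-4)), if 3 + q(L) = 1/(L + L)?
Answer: 275/4 ≈ 68.750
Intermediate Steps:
q(L) = -3 + 1/(2*L) (q(L) = -3 + 1/(L + L) = -3 + 1/(2*L))
(-22*(15 - 1*14))*q(1*(-4)) = (-22*(15 - 1*14))*(-3 + 1/(2*((1*(-4))))) = (-22*(15 - 14))*(-3 + (1/2)/(-4)) = (-22*1)*(-3 + (1/2)*(-1/4)) = -22*(-3 - 1/8) = -22*(-25/8) = 275/4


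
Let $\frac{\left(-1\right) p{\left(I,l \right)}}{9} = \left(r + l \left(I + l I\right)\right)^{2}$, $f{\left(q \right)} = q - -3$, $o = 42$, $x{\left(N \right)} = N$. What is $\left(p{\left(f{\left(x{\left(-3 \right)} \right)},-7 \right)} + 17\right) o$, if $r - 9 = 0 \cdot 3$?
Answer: $-29904$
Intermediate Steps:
$r = 9$ ($r = 9 + 0 \cdot 3 = 9 + 0 = 9$)
$f{\left(q \right)} = 3 + q$ ($f{\left(q \right)} = q + 3 = 3 + q$)
$p{\left(I,l \right)} = - 9 \left(9 + l \left(I + I l\right)\right)^{2}$ ($p{\left(I,l \right)} = - 9 \left(9 + l \left(I + l I\right)\right)^{2} = - 9 \left(9 + l \left(I + I l\right)\right)^{2}$)
$\left(p{\left(f{\left(x{\left(-3 \right)} \right)},-7 \right)} + 17\right) o = \left(- 9 \left(9 + \left(3 - 3\right) \left(-7\right) + \left(3 - 3\right) \left(-7\right)^{2}\right)^{2} + 17\right) 42 = \left(- 9 \left(9 + 0 \left(-7\right) + 0 \cdot 49\right)^{2} + 17\right) 42 = \left(- 9 \left(9 + 0 + 0\right)^{2} + 17\right) 42 = \left(- 9 \cdot 9^{2} + 17\right) 42 = \left(\left(-9\right) 81 + 17\right) 42 = \left(-729 + 17\right) 42 = \left(-712\right) 42 = -29904$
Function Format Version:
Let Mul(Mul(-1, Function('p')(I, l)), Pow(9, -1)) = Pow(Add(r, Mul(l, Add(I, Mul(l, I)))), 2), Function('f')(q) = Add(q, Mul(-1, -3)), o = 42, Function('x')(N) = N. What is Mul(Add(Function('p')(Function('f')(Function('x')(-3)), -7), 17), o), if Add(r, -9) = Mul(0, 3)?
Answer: -29904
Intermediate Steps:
r = 9 (r = Add(9, Mul(0, 3)) = Add(9, 0) = 9)
Function('f')(q) = Add(3, q) (Function('f')(q) = Add(q, 3) = Add(3, q))
Function('p')(I, l) = Mul(-9, Pow(Add(9, Mul(l, Add(I, Mul(I, l)))), 2)) (Function('p')(I, l) = Mul(-9, Pow(Add(9, Mul(l, Add(I, Mul(l, I)))), 2)) = Mul(-9, Pow(Add(9, Mul(l, Add(I, Mul(I, l)))), 2)))
Mul(Add(Function('p')(Function('f')(Function('x')(-3)), -7), 17), o) = Mul(Add(Mul(-9, Pow(Add(9, Mul(Add(3, -3), -7), Mul(Add(3, -3), Pow(-7, 2))), 2)), 17), 42) = Mul(Add(Mul(-9, Pow(Add(9, Mul(0, -7), Mul(0, 49)), 2)), 17), 42) = Mul(Add(Mul(-9, Pow(Add(9, 0, 0), 2)), 17), 42) = Mul(Add(Mul(-9, Pow(9, 2)), 17), 42) = Mul(Add(Mul(-9, 81), 17), 42) = Mul(Add(-729, 17), 42) = Mul(-712, 42) = -29904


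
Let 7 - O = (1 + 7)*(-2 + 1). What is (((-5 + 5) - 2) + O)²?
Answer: 169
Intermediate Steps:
O = 15 (O = 7 - (1 + 7)*(-2 + 1) = 7 - 8*(-1) = 7 - 1*(-8) = 7 + 8 = 15)
(((-5 + 5) - 2) + O)² = (((-5 + 5) - 2) + 15)² = ((0 - 2) + 15)² = (-2 + 15)² = 13² = 169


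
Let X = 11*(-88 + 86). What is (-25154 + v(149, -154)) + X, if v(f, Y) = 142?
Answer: -25034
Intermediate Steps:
X = -22 (X = 11*(-2) = -22)
(-25154 + v(149, -154)) + X = (-25154 + 142) - 22 = -25012 - 22 = -25034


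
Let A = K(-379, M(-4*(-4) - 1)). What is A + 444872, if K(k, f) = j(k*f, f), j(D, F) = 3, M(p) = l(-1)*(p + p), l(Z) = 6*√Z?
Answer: 444875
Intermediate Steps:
M(p) = 12*I*p (M(p) = (6*√(-1))*(p + p) = (6*I)*(2*p) = 12*I*p)
K(k, f) = 3
A = 3
A + 444872 = 3 + 444872 = 444875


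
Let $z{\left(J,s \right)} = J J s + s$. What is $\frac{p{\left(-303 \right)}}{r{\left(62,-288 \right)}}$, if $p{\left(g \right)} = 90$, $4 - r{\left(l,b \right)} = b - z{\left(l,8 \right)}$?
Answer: $\frac{45}{15526} \approx 0.0028984$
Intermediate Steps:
$z{\left(J,s \right)} = s + s J^{2}$ ($z{\left(J,s \right)} = J^{2} s + s = s J^{2} + s = s + s J^{2}$)
$r{\left(l,b \right)} = 12 - b + 8 l^{2}$ ($r{\left(l,b \right)} = 4 - \left(b - 8 \left(1 + l^{2}\right)\right) = 4 - \left(b - \left(8 + 8 l^{2}\right)\right) = 4 - \left(-8 + b - 8 l^{2}\right) = 4 + \left(8 - b + 8 l^{2}\right) = 12 - b + 8 l^{2}$)
$\frac{p{\left(-303 \right)}}{r{\left(62,-288 \right)}} = \frac{90}{12 - -288 + 8 \cdot 62^{2}} = \frac{90}{12 + 288 + 8 \cdot 3844} = \frac{90}{12 + 288 + 30752} = \frac{90}{31052} = 90 \cdot \frac{1}{31052} = \frac{45}{15526}$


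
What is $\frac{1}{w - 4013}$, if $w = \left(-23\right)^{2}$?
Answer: $- \frac{1}{3484} \approx -0.00028703$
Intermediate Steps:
$w = 529$
$\frac{1}{w - 4013} = \frac{1}{529 - 4013} = \frac{1}{-3484} = - \frac{1}{3484}$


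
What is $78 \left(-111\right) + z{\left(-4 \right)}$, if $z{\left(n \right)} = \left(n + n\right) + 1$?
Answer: $-8665$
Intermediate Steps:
$z{\left(n \right)} = 1 + 2 n$ ($z{\left(n \right)} = 2 n + 1 = 1 + 2 n$)
$78 \left(-111\right) + z{\left(-4 \right)} = 78 \left(-111\right) + \left(1 + 2 \left(-4\right)\right) = -8658 + \left(1 - 8\right) = -8658 - 7 = -8665$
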